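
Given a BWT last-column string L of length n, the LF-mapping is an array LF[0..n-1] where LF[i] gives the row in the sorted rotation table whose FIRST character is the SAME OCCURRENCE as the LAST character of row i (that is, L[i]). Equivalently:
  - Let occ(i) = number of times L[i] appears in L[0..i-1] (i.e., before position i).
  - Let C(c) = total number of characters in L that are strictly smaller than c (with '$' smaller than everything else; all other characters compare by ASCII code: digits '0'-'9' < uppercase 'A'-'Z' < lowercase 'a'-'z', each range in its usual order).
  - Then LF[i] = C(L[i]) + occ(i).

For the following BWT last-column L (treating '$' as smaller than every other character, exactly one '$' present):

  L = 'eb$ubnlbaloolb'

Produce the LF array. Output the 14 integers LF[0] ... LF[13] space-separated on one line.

Answer: 6 2 0 13 3 10 7 4 1 8 11 12 9 5

Derivation:
Char counts: '$':1, 'a':1, 'b':4, 'e':1, 'l':3, 'n':1, 'o':2, 'u':1
C (first-col start): C('$')=0, C('a')=1, C('b')=2, C('e')=6, C('l')=7, C('n')=10, C('o')=11, C('u')=13
L[0]='e': occ=0, LF[0]=C('e')+0=6+0=6
L[1]='b': occ=0, LF[1]=C('b')+0=2+0=2
L[2]='$': occ=0, LF[2]=C('$')+0=0+0=0
L[3]='u': occ=0, LF[3]=C('u')+0=13+0=13
L[4]='b': occ=1, LF[4]=C('b')+1=2+1=3
L[5]='n': occ=0, LF[5]=C('n')+0=10+0=10
L[6]='l': occ=0, LF[6]=C('l')+0=7+0=7
L[7]='b': occ=2, LF[7]=C('b')+2=2+2=4
L[8]='a': occ=0, LF[8]=C('a')+0=1+0=1
L[9]='l': occ=1, LF[9]=C('l')+1=7+1=8
L[10]='o': occ=0, LF[10]=C('o')+0=11+0=11
L[11]='o': occ=1, LF[11]=C('o')+1=11+1=12
L[12]='l': occ=2, LF[12]=C('l')+2=7+2=9
L[13]='b': occ=3, LF[13]=C('b')+3=2+3=5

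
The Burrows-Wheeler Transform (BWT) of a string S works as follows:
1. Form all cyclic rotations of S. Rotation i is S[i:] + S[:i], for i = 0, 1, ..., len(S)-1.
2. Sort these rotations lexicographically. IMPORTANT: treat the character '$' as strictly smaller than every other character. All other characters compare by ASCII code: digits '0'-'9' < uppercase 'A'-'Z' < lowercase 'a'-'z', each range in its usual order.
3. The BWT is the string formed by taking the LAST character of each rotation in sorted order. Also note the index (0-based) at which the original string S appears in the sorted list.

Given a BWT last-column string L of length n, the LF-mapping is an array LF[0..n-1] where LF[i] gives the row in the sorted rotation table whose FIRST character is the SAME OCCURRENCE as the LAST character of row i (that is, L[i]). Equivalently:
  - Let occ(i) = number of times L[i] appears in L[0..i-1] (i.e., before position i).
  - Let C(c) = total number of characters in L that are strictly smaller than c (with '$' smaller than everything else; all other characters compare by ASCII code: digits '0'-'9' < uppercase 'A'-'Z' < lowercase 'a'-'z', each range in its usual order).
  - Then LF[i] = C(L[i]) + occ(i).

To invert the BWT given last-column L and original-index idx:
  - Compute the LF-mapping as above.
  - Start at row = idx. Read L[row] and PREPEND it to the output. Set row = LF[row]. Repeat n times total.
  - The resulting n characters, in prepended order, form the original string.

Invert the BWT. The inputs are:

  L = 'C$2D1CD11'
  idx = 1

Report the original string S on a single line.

LF mapping: 5 0 4 7 1 6 8 2 3
Walk LF starting at row 1, prepending L[row]:
  step 1: row=1, L[1]='$', prepend. Next row=LF[1]=0
  step 2: row=0, L[0]='C', prepend. Next row=LF[0]=5
  step 3: row=5, L[5]='C', prepend. Next row=LF[5]=6
  step 4: row=6, L[6]='D', prepend. Next row=LF[6]=8
  step 5: row=8, L[8]='1', prepend. Next row=LF[8]=3
  step 6: row=3, L[3]='D', prepend. Next row=LF[3]=7
  step 7: row=7, L[7]='1', prepend. Next row=LF[7]=2
  step 8: row=2, L[2]='2', prepend. Next row=LF[2]=4
  step 9: row=4, L[4]='1', prepend. Next row=LF[4]=1
Reversed output: 121D1DCC$

Answer: 121D1DCC$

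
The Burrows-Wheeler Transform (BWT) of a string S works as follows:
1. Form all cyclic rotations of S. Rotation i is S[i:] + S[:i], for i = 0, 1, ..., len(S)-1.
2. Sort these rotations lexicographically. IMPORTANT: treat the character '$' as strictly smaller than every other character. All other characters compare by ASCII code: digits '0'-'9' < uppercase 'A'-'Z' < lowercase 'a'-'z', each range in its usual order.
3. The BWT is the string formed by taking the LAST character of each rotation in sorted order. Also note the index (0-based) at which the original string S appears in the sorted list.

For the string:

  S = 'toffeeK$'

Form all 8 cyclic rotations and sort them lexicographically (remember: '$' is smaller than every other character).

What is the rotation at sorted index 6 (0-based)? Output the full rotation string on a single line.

Answer: offeeK$t

Derivation:
All 8 rotations (rotation i = S[i:]+S[:i]):
  rot[0] = toffeeK$
  rot[1] = offeeK$t
  rot[2] = ffeeK$to
  rot[3] = feeK$tof
  rot[4] = eeK$toff
  rot[5] = eK$toffe
  rot[6] = K$toffee
  rot[7] = $toffeeK
Sorted (with $ < everything):
  sorted[0] = $toffeeK
  sorted[1] = K$toffee
  sorted[2] = eK$toffe
  sorted[3] = eeK$toff
  sorted[4] = feeK$tof
  sorted[5] = ffeeK$to
  sorted[6] = offeeK$t
  sorted[7] = toffeeK$
sorted[6] = offeeK$t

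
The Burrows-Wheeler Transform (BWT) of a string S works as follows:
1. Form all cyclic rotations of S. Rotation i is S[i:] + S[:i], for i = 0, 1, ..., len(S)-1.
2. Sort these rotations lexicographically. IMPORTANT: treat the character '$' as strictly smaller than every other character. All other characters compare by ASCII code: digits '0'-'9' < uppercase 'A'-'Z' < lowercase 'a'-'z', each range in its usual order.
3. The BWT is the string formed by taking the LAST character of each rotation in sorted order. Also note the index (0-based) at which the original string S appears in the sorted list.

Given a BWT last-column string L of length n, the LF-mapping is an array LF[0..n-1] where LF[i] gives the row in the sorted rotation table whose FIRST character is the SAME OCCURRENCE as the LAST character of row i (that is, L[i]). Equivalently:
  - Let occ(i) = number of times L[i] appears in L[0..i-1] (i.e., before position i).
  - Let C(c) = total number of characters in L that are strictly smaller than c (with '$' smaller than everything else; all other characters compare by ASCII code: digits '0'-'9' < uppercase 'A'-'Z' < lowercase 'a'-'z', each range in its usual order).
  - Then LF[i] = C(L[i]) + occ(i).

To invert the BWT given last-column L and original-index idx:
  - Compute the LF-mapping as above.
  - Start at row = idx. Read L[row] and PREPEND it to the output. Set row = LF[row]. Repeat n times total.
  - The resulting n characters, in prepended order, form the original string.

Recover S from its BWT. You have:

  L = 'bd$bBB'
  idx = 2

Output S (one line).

Answer: BdBbb$

Derivation:
LF mapping: 3 5 0 4 1 2
Walk LF starting at row 2, prepending L[row]:
  step 1: row=2, L[2]='$', prepend. Next row=LF[2]=0
  step 2: row=0, L[0]='b', prepend. Next row=LF[0]=3
  step 3: row=3, L[3]='b', prepend. Next row=LF[3]=4
  step 4: row=4, L[4]='B', prepend. Next row=LF[4]=1
  step 5: row=1, L[1]='d', prepend. Next row=LF[1]=5
  step 6: row=5, L[5]='B', prepend. Next row=LF[5]=2
Reversed output: BdBbb$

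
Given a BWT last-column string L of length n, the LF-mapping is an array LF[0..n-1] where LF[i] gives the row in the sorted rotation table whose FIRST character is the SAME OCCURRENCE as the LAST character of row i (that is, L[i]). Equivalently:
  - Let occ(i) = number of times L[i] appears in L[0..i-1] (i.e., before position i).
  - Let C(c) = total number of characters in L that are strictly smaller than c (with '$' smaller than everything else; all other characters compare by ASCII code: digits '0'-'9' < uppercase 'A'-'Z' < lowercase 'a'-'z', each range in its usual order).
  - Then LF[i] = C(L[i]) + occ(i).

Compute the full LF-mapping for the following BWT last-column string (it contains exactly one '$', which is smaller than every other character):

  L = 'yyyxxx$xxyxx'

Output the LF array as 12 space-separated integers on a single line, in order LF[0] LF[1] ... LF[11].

Answer: 8 9 10 1 2 3 0 4 5 11 6 7

Derivation:
Char counts: '$':1, 'x':7, 'y':4
C (first-col start): C('$')=0, C('x')=1, C('y')=8
L[0]='y': occ=0, LF[0]=C('y')+0=8+0=8
L[1]='y': occ=1, LF[1]=C('y')+1=8+1=9
L[2]='y': occ=2, LF[2]=C('y')+2=8+2=10
L[3]='x': occ=0, LF[3]=C('x')+0=1+0=1
L[4]='x': occ=1, LF[4]=C('x')+1=1+1=2
L[5]='x': occ=2, LF[5]=C('x')+2=1+2=3
L[6]='$': occ=0, LF[6]=C('$')+0=0+0=0
L[7]='x': occ=3, LF[7]=C('x')+3=1+3=4
L[8]='x': occ=4, LF[8]=C('x')+4=1+4=5
L[9]='y': occ=3, LF[9]=C('y')+3=8+3=11
L[10]='x': occ=5, LF[10]=C('x')+5=1+5=6
L[11]='x': occ=6, LF[11]=C('x')+6=1+6=7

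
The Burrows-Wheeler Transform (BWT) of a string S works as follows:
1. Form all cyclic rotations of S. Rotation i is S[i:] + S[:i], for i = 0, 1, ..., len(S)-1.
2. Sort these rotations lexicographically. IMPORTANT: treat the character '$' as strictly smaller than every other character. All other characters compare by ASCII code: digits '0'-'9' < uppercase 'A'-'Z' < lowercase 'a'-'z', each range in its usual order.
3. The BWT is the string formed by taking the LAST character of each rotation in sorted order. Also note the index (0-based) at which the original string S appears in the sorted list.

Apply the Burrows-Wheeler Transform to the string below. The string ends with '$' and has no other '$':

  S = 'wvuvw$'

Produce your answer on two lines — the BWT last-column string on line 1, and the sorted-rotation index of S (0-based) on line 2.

Answer: wvwuv$
5

Derivation:
All 6 rotations (rotation i = S[i:]+S[:i]):
  rot[0] = wvuvw$
  rot[1] = vuvw$w
  rot[2] = uvw$wv
  rot[3] = vw$wvu
  rot[4] = w$wvuv
  rot[5] = $wvuvw
Sorted (with $ < everything):
  sorted[0] = $wvuvw  (last char: 'w')
  sorted[1] = uvw$wv  (last char: 'v')
  sorted[2] = vuvw$w  (last char: 'w')
  sorted[3] = vw$wvu  (last char: 'u')
  sorted[4] = w$wvuv  (last char: 'v')
  sorted[5] = wvuvw$  (last char: '$')
Last column: wvwuv$
Original string S is at sorted index 5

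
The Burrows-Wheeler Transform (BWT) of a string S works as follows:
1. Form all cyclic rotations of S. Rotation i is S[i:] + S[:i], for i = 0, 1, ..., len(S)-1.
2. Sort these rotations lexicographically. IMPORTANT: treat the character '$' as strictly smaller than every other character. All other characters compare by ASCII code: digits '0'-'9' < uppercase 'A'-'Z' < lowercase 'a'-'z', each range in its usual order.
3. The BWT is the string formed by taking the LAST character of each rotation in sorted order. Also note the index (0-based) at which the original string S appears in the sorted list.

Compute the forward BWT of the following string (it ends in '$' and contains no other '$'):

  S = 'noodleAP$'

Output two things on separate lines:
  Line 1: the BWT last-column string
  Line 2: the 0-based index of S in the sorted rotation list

All 9 rotations (rotation i = S[i:]+S[:i]):
  rot[0] = noodleAP$
  rot[1] = oodleAP$n
  rot[2] = odleAP$no
  rot[3] = dleAP$noo
  rot[4] = leAP$nood
  rot[5] = eAP$noodl
  rot[6] = AP$noodle
  rot[7] = P$noodleA
  rot[8] = $noodleAP
Sorted (with $ < everything):
  sorted[0] = $noodleAP  (last char: 'P')
  sorted[1] = AP$noodle  (last char: 'e')
  sorted[2] = P$noodleA  (last char: 'A')
  sorted[3] = dleAP$noo  (last char: 'o')
  sorted[4] = eAP$noodl  (last char: 'l')
  sorted[5] = leAP$nood  (last char: 'd')
  sorted[6] = noodleAP$  (last char: '$')
  sorted[7] = odleAP$no  (last char: 'o')
  sorted[8] = oodleAP$n  (last char: 'n')
Last column: PeAold$on
Original string S is at sorted index 6

Answer: PeAold$on
6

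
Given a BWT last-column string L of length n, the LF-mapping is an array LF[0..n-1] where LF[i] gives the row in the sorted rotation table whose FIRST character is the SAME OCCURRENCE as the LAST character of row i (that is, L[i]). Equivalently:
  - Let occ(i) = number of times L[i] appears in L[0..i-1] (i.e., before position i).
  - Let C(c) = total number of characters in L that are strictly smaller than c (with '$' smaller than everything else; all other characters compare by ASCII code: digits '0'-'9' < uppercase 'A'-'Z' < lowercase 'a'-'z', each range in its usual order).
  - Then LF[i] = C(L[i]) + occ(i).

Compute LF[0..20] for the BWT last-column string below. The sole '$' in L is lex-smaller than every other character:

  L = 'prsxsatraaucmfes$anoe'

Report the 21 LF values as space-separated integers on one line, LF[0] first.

Answer: 12 13 15 20 16 1 18 14 2 3 19 5 9 8 6 17 0 4 10 11 7

Derivation:
Char counts: '$':1, 'a':4, 'c':1, 'e':2, 'f':1, 'm':1, 'n':1, 'o':1, 'p':1, 'r':2, 's':3, 't':1, 'u':1, 'x':1
C (first-col start): C('$')=0, C('a')=1, C('c')=5, C('e')=6, C('f')=8, C('m')=9, C('n')=10, C('o')=11, C('p')=12, C('r')=13, C('s')=15, C('t')=18, C('u')=19, C('x')=20
L[0]='p': occ=0, LF[0]=C('p')+0=12+0=12
L[1]='r': occ=0, LF[1]=C('r')+0=13+0=13
L[2]='s': occ=0, LF[2]=C('s')+0=15+0=15
L[3]='x': occ=0, LF[3]=C('x')+0=20+0=20
L[4]='s': occ=1, LF[4]=C('s')+1=15+1=16
L[5]='a': occ=0, LF[5]=C('a')+0=1+0=1
L[6]='t': occ=0, LF[6]=C('t')+0=18+0=18
L[7]='r': occ=1, LF[7]=C('r')+1=13+1=14
L[8]='a': occ=1, LF[8]=C('a')+1=1+1=2
L[9]='a': occ=2, LF[9]=C('a')+2=1+2=3
L[10]='u': occ=0, LF[10]=C('u')+0=19+0=19
L[11]='c': occ=0, LF[11]=C('c')+0=5+0=5
L[12]='m': occ=0, LF[12]=C('m')+0=9+0=9
L[13]='f': occ=0, LF[13]=C('f')+0=8+0=8
L[14]='e': occ=0, LF[14]=C('e')+0=6+0=6
L[15]='s': occ=2, LF[15]=C('s')+2=15+2=17
L[16]='$': occ=0, LF[16]=C('$')+0=0+0=0
L[17]='a': occ=3, LF[17]=C('a')+3=1+3=4
L[18]='n': occ=0, LF[18]=C('n')+0=10+0=10
L[19]='o': occ=0, LF[19]=C('o')+0=11+0=11
L[20]='e': occ=1, LF[20]=C('e')+1=6+1=7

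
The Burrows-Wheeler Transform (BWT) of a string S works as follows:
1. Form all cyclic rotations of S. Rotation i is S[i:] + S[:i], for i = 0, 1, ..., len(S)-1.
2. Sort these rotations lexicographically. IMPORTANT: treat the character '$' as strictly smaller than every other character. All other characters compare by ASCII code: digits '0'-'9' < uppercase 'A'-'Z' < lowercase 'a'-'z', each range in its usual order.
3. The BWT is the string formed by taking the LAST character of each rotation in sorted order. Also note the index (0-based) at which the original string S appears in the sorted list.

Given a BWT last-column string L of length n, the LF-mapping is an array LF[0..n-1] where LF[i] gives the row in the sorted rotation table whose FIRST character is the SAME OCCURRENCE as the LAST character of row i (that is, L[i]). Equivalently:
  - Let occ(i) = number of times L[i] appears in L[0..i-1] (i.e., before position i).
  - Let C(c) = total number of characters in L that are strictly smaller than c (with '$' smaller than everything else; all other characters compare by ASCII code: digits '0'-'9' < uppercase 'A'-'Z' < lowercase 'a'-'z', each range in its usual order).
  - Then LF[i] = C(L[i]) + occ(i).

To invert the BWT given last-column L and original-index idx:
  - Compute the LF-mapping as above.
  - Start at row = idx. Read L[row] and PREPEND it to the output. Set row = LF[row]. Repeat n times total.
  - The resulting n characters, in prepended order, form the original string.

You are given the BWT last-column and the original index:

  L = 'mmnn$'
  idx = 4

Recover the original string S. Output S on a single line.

Answer: nnmm$

Derivation:
LF mapping: 1 2 3 4 0
Walk LF starting at row 4, prepending L[row]:
  step 1: row=4, L[4]='$', prepend. Next row=LF[4]=0
  step 2: row=0, L[0]='m', prepend. Next row=LF[0]=1
  step 3: row=1, L[1]='m', prepend. Next row=LF[1]=2
  step 4: row=2, L[2]='n', prepend. Next row=LF[2]=3
  step 5: row=3, L[3]='n', prepend. Next row=LF[3]=4
Reversed output: nnmm$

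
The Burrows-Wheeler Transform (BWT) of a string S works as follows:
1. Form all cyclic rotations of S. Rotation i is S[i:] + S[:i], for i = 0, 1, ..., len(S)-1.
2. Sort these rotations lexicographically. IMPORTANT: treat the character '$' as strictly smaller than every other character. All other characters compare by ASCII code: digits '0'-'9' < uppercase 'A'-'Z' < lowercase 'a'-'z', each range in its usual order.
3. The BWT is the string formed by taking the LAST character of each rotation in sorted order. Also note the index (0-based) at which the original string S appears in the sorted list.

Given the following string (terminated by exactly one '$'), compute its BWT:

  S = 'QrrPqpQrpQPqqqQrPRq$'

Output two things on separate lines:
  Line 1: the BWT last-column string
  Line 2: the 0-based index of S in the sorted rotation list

Answer: qrrQpqp$PrqRqPqPQrQQ
7

Derivation:
All 20 rotations (rotation i = S[i:]+S[:i]):
  rot[0] = QrrPqpQrpQPqqqQrPRq$
  rot[1] = rrPqpQrpQPqqqQrPRq$Q
  rot[2] = rPqpQrpQPqqqQrPRq$Qr
  rot[3] = PqpQrpQPqqqQrPRq$Qrr
  rot[4] = qpQrpQPqqqQrPRq$QrrP
  rot[5] = pQrpQPqqqQrPRq$QrrPq
  rot[6] = QrpQPqqqQrPRq$QrrPqp
  rot[7] = rpQPqqqQrPRq$QrrPqpQ
  rot[8] = pQPqqqQrPRq$QrrPqpQr
  rot[9] = QPqqqQrPRq$QrrPqpQrp
  rot[10] = PqqqQrPRq$QrrPqpQrpQ
  rot[11] = qqqQrPRq$QrrPqpQrpQP
  rot[12] = qqQrPRq$QrrPqpQrpQPq
  rot[13] = qQrPRq$QrrPqpQrpQPqq
  rot[14] = QrPRq$QrrPqpQrpQPqqq
  rot[15] = rPRq$QrrPqpQrpQPqqqQ
  rot[16] = PRq$QrrPqpQrpQPqqqQr
  rot[17] = Rq$QrrPqpQrpQPqqqQrP
  rot[18] = q$QrrPqpQrpQPqqqQrPR
  rot[19] = $QrrPqpQrpQPqqqQrPRq
Sorted (with $ < everything):
  sorted[0] = $QrrPqpQrpQPqqqQrPRq  (last char: 'q')
  sorted[1] = PRq$QrrPqpQrpQPqqqQr  (last char: 'r')
  sorted[2] = PqpQrpQPqqqQrPRq$Qrr  (last char: 'r')
  sorted[3] = PqqqQrPRq$QrrPqpQrpQ  (last char: 'Q')
  sorted[4] = QPqqqQrPRq$QrrPqpQrp  (last char: 'p')
  sorted[5] = QrPRq$QrrPqpQrpQPqqq  (last char: 'q')
  sorted[6] = QrpQPqqqQrPRq$QrrPqp  (last char: 'p')
  sorted[7] = QrrPqpQrpQPqqqQrPRq$  (last char: '$')
  sorted[8] = Rq$QrrPqpQrpQPqqqQrP  (last char: 'P')
  sorted[9] = pQPqqqQrPRq$QrrPqpQr  (last char: 'r')
  sorted[10] = pQrpQPqqqQrPRq$QrrPq  (last char: 'q')
  sorted[11] = q$QrrPqpQrpQPqqqQrPR  (last char: 'R')
  sorted[12] = qQrPRq$QrrPqpQrpQPqq  (last char: 'q')
  sorted[13] = qpQrpQPqqqQrPRq$QrrP  (last char: 'P')
  sorted[14] = qqQrPRq$QrrPqpQrpQPq  (last char: 'q')
  sorted[15] = qqqQrPRq$QrrPqpQrpQP  (last char: 'P')
  sorted[16] = rPRq$QrrPqpQrpQPqqqQ  (last char: 'Q')
  sorted[17] = rPqpQrpQPqqqQrPRq$Qr  (last char: 'r')
  sorted[18] = rpQPqqqQrPRq$QrrPqpQ  (last char: 'Q')
  sorted[19] = rrPqpQrpQPqqqQrPRq$Q  (last char: 'Q')
Last column: qrrQpqp$PrqRqPqPQrQQ
Original string S is at sorted index 7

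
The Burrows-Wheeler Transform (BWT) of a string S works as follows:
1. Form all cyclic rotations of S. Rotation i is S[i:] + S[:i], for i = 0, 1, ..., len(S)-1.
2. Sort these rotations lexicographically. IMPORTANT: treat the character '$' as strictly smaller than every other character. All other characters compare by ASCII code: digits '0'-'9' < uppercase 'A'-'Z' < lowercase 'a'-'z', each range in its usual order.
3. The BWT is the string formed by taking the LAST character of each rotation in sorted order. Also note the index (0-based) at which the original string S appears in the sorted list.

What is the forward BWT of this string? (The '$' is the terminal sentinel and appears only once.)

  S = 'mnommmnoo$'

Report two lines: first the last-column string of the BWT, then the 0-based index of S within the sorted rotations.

Answer: oom$mmmonn
3

Derivation:
All 10 rotations (rotation i = S[i:]+S[:i]):
  rot[0] = mnommmnoo$
  rot[1] = nommmnoo$m
  rot[2] = ommmnoo$mn
  rot[3] = mmmnoo$mno
  rot[4] = mmnoo$mnom
  rot[5] = mnoo$mnomm
  rot[6] = noo$mnommm
  rot[7] = oo$mnommmn
  rot[8] = o$mnommmno
  rot[9] = $mnommmnoo
Sorted (with $ < everything):
  sorted[0] = $mnommmnoo  (last char: 'o')
  sorted[1] = mmmnoo$mno  (last char: 'o')
  sorted[2] = mmnoo$mnom  (last char: 'm')
  sorted[3] = mnommmnoo$  (last char: '$')
  sorted[4] = mnoo$mnomm  (last char: 'm')
  sorted[5] = nommmnoo$m  (last char: 'm')
  sorted[6] = noo$mnommm  (last char: 'm')
  sorted[7] = o$mnommmno  (last char: 'o')
  sorted[8] = ommmnoo$mn  (last char: 'n')
  sorted[9] = oo$mnommmn  (last char: 'n')
Last column: oom$mmmonn
Original string S is at sorted index 3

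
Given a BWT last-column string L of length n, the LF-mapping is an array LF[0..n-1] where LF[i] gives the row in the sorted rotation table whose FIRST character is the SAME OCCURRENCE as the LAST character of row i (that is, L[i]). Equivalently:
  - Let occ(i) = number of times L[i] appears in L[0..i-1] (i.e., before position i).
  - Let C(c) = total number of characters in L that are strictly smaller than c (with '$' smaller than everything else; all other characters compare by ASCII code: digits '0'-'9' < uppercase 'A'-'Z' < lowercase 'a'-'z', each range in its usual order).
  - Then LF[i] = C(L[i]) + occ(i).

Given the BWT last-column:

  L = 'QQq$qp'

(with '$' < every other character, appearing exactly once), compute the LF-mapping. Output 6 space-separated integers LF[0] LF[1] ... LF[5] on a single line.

Answer: 1 2 4 0 5 3

Derivation:
Char counts: '$':1, 'Q':2, 'p':1, 'q':2
C (first-col start): C('$')=0, C('Q')=1, C('p')=3, C('q')=4
L[0]='Q': occ=0, LF[0]=C('Q')+0=1+0=1
L[1]='Q': occ=1, LF[1]=C('Q')+1=1+1=2
L[2]='q': occ=0, LF[2]=C('q')+0=4+0=4
L[3]='$': occ=0, LF[3]=C('$')+0=0+0=0
L[4]='q': occ=1, LF[4]=C('q')+1=4+1=5
L[5]='p': occ=0, LF[5]=C('p')+0=3+0=3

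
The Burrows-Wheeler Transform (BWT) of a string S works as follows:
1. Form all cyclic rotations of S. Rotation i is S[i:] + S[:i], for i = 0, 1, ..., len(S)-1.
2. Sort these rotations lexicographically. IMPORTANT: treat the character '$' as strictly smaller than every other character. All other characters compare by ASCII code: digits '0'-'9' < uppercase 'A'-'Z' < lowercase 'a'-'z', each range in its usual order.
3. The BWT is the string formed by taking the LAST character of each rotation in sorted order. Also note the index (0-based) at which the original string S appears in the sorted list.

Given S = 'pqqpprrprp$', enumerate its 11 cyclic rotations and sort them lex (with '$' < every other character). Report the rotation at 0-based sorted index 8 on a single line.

All 11 rotations (rotation i = S[i:]+S[:i]):
  rot[0] = pqqpprrprp$
  rot[1] = qqpprrprp$p
  rot[2] = qpprrprp$pq
  rot[3] = pprrprp$pqq
  rot[4] = prrprp$pqqp
  rot[5] = rrprp$pqqpp
  rot[6] = rprp$pqqppr
  rot[7] = prp$pqqpprr
  rot[8] = rp$pqqpprrp
  rot[9] = p$pqqpprrpr
  rot[10] = $pqqpprrprp
Sorted (with $ < everything):
  sorted[0] = $pqqpprrprp
  sorted[1] = p$pqqpprrpr
  sorted[2] = pprrprp$pqq
  sorted[3] = pqqpprrprp$
  sorted[4] = prp$pqqpprr
  sorted[5] = prrprp$pqqp
  sorted[6] = qpprrprp$pq
  sorted[7] = qqpprrprp$p
  sorted[8] = rp$pqqpprrp
  sorted[9] = rprp$pqqppr
  sorted[10] = rrprp$pqqpp
sorted[8] = rp$pqqpprrp

Answer: rp$pqqpprrp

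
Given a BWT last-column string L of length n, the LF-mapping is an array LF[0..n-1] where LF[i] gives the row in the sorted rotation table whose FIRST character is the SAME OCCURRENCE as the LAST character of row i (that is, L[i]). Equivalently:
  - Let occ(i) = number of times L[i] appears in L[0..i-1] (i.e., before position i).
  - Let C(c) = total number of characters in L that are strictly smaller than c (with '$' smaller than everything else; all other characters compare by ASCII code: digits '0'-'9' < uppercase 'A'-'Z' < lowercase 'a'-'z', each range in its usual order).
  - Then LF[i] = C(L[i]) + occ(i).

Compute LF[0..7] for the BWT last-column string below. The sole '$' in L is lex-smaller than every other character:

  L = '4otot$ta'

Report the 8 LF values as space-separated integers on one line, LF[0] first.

Char counts: '$':1, '4':1, 'a':1, 'o':2, 't':3
C (first-col start): C('$')=0, C('4')=1, C('a')=2, C('o')=3, C('t')=5
L[0]='4': occ=0, LF[0]=C('4')+0=1+0=1
L[1]='o': occ=0, LF[1]=C('o')+0=3+0=3
L[2]='t': occ=0, LF[2]=C('t')+0=5+0=5
L[3]='o': occ=1, LF[3]=C('o')+1=3+1=4
L[4]='t': occ=1, LF[4]=C('t')+1=5+1=6
L[5]='$': occ=0, LF[5]=C('$')+0=0+0=0
L[6]='t': occ=2, LF[6]=C('t')+2=5+2=7
L[7]='a': occ=0, LF[7]=C('a')+0=2+0=2

Answer: 1 3 5 4 6 0 7 2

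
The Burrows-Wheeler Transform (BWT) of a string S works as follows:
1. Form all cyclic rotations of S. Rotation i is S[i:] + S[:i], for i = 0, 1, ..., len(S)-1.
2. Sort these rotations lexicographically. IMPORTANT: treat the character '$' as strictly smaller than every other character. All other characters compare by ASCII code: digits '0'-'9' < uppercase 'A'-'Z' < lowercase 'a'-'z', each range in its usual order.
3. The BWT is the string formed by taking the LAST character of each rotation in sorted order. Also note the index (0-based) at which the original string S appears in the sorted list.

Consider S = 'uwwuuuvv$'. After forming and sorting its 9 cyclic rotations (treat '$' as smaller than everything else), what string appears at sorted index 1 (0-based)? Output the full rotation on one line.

All 9 rotations (rotation i = S[i:]+S[:i]):
  rot[0] = uwwuuuvv$
  rot[1] = wwuuuvv$u
  rot[2] = wuuuvv$uw
  rot[3] = uuuvv$uww
  rot[4] = uuvv$uwwu
  rot[5] = uvv$uwwuu
  rot[6] = vv$uwwuuu
  rot[7] = v$uwwuuuv
  rot[8] = $uwwuuuvv
Sorted (with $ < everything):
  sorted[0] = $uwwuuuvv
  sorted[1] = uuuvv$uww
  sorted[2] = uuvv$uwwu
  sorted[3] = uvv$uwwuu
  sorted[4] = uwwuuuvv$
  sorted[5] = v$uwwuuuv
  sorted[6] = vv$uwwuuu
  sorted[7] = wuuuvv$uw
  sorted[8] = wwuuuvv$u
sorted[1] = uuuvv$uww

Answer: uuuvv$uww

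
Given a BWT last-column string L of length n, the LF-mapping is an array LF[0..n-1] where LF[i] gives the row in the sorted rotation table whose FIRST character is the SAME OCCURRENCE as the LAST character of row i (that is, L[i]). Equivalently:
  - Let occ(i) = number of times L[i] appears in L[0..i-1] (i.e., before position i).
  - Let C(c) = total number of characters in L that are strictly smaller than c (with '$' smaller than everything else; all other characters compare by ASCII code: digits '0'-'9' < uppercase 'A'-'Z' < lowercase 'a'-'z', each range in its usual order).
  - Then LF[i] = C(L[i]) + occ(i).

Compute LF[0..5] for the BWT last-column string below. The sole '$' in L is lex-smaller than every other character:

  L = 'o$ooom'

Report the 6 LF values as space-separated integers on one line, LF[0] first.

Char counts: '$':1, 'm':1, 'o':4
C (first-col start): C('$')=0, C('m')=1, C('o')=2
L[0]='o': occ=0, LF[0]=C('o')+0=2+0=2
L[1]='$': occ=0, LF[1]=C('$')+0=0+0=0
L[2]='o': occ=1, LF[2]=C('o')+1=2+1=3
L[3]='o': occ=2, LF[3]=C('o')+2=2+2=4
L[4]='o': occ=3, LF[4]=C('o')+3=2+3=5
L[5]='m': occ=0, LF[5]=C('m')+0=1+0=1

Answer: 2 0 3 4 5 1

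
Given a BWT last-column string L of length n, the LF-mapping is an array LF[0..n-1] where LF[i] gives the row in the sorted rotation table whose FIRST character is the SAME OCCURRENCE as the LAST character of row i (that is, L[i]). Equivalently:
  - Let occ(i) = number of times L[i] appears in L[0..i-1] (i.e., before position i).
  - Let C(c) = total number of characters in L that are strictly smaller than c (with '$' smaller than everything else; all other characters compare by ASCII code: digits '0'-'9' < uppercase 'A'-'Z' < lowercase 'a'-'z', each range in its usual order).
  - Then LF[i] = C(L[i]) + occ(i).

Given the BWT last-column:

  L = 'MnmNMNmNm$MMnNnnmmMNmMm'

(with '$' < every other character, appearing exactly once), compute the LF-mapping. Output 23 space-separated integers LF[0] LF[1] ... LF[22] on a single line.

Answer: 1 19 12 7 2 8 13 9 14 0 3 4 20 10 21 22 15 16 5 11 17 6 18

Derivation:
Char counts: '$':1, 'M':6, 'N':5, 'm':7, 'n':4
C (first-col start): C('$')=0, C('M')=1, C('N')=7, C('m')=12, C('n')=19
L[0]='M': occ=0, LF[0]=C('M')+0=1+0=1
L[1]='n': occ=0, LF[1]=C('n')+0=19+0=19
L[2]='m': occ=0, LF[2]=C('m')+0=12+0=12
L[3]='N': occ=0, LF[3]=C('N')+0=7+0=7
L[4]='M': occ=1, LF[4]=C('M')+1=1+1=2
L[5]='N': occ=1, LF[5]=C('N')+1=7+1=8
L[6]='m': occ=1, LF[6]=C('m')+1=12+1=13
L[7]='N': occ=2, LF[7]=C('N')+2=7+2=9
L[8]='m': occ=2, LF[8]=C('m')+2=12+2=14
L[9]='$': occ=0, LF[9]=C('$')+0=0+0=0
L[10]='M': occ=2, LF[10]=C('M')+2=1+2=3
L[11]='M': occ=3, LF[11]=C('M')+3=1+3=4
L[12]='n': occ=1, LF[12]=C('n')+1=19+1=20
L[13]='N': occ=3, LF[13]=C('N')+3=7+3=10
L[14]='n': occ=2, LF[14]=C('n')+2=19+2=21
L[15]='n': occ=3, LF[15]=C('n')+3=19+3=22
L[16]='m': occ=3, LF[16]=C('m')+3=12+3=15
L[17]='m': occ=4, LF[17]=C('m')+4=12+4=16
L[18]='M': occ=4, LF[18]=C('M')+4=1+4=5
L[19]='N': occ=4, LF[19]=C('N')+4=7+4=11
L[20]='m': occ=5, LF[20]=C('m')+5=12+5=17
L[21]='M': occ=5, LF[21]=C('M')+5=1+5=6
L[22]='m': occ=6, LF[22]=C('m')+6=12+6=18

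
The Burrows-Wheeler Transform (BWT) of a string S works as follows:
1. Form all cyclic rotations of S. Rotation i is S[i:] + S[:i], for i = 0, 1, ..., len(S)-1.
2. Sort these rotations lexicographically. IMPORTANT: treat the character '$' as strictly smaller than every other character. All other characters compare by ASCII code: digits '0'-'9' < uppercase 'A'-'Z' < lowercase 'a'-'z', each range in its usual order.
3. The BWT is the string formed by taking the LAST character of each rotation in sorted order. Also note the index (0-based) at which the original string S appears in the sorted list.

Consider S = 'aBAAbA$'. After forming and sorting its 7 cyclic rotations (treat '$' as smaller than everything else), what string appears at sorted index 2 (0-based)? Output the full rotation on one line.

Answer: AAbA$aB

Derivation:
All 7 rotations (rotation i = S[i:]+S[:i]):
  rot[0] = aBAAbA$
  rot[1] = BAAbA$a
  rot[2] = AAbA$aB
  rot[3] = AbA$aBA
  rot[4] = bA$aBAA
  rot[5] = A$aBAAb
  rot[6] = $aBAAbA
Sorted (with $ < everything):
  sorted[0] = $aBAAbA
  sorted[1] = A$aBAAb
  sorted[2] = AAbA$aB
  sorted[3] = AbA$aBA
  sorted[4] = BAAbA$a
  sorted[5] = aBAAbA$
  sorted[6] = bA$aBAA
sorted[2] = AAbA$aB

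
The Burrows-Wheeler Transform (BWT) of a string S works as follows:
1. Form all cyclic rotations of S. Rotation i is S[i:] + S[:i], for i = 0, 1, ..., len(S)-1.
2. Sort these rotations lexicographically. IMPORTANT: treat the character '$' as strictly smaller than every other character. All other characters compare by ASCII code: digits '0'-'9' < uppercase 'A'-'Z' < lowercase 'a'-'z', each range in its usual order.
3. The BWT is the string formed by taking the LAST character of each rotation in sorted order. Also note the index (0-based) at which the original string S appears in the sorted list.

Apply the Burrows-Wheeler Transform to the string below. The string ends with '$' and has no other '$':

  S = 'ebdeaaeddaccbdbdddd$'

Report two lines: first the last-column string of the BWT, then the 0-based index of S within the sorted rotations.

All 20 rotations (rotation i = S[i:]+S[:i]):
  rot[0] = ebdeaaeddaccbdbdddd$
  rot[1] = bdeaaeddaccbdbdddd$e
  rot[2] = deaaeddaccbdbdddd$eb
  rot[3] = eaaeddaccbdbdddd$ebd
  rot[4] = aaeddaccbdbdddd$ebde
  rot[5] = aeddaccbdbdddd$ebdea
  rot[6] = eddaccbdbdddd$ebdeaa
  rot[7] = ddaccbdbdddd$ebdeaae
  rot[8] = daccbdbdddd$ebdeaaed
  rot[9] = accbdbdddd$ebdeaaedd
  rot[10] = ccbdbdddd$ebdeaaedda
  rot[11] = cbdbdddd$ebdeaaeddac
  rot[12] = bdbdddd$ebdeaaeddacc
  rot[13] = dbdddd$ebdeaaeddaccb
  rot[14] = bdddd$ebdeaaeddaccbd
  rot[15] = dddd$ebdeaaeddaccbdb
  rot[16] = ddd$ebdeaaeddaccbdbd
  rot[17] = dd$ebdeaaeddaccbdbdd
  rot[18] = d$ebdeaaeddaccbdbddd
  rot[19] = $ebdeaaeddaccbdbdddd
Sorted (with $ < everything):
  sorted[0] = $ebdeaaeddaccbdbdddd  (last char: 'd')
  sorted[1] = aaeddaccbdbdddd$ebde  (last char: 'e')
  sorted[2] = accbdbdddd$ebdeaaedd  (last char: 'd')
  sorted[3] = aeddaccbdbdddd$ebdea  (last char: 'a')
  sorted[4] = bdbdddd$ebdeaaeddacc  (last char: 'c')
  sorted[5] = bdddd$ebdeaaeddaccbd  (last char: 'd')
  sorted[6] = bdeaaeddaccbdbdddd$e  (last char: 'e')
  sorted[7] = cbdbdddd$ebdeaaeddac  (last char: 'c')
  sorted[8] = ccbdbdddd$ebdeaaedda  (last char: 'a')
  sorted[9] = d$ebdeaaeddaccbdbddd  (last char: 'd')
  sorted[10] = daccbdbdddd$ebdeaaed  (last char: 'd')
  sorted[11] = dbdddd$ebdeaaeddaccb  (last char: 'b')
  sorted[12] = dd$ebdeaaeddaccbdbdd  (last char: 'd')
  sorted[13] = ddaccbdbdddd$ebdeaae  (last char: 'e')
  sorted[14] = ddd$ebdeaaeddaccbdbd  (last char: 'd')
  sorted[15] = dddd$ebdeaaeddaccbdb  (last char: 'b')
  sorted[16] = deaaeddaccbdbdddd$eb  (last char: 'b')
  sorted[17] = eaaeddaccbdbdddd$ebd  (last char: 'd')
  sorted[18] = ebdeaaeddaccbdbdddd$  (last char: '$')
  sorted[19] = eddaccbdbdddd$ebdeaa  (last char: 'a')
Last column: dedacdecaddbdedbbd$a
Original string S is at sorted index 18

Answer: dedacdecaddbdedbbd$a
18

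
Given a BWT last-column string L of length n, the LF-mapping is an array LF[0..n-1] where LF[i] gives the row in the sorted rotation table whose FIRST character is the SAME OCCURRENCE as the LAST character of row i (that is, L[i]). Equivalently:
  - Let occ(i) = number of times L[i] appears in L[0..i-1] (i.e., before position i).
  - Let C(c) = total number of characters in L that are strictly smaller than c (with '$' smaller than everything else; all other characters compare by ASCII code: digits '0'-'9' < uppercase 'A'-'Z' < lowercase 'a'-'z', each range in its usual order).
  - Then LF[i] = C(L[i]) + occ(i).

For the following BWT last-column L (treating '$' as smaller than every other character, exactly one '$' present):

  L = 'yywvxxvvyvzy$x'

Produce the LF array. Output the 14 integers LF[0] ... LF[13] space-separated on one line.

Char counts: '$':1, 'v':4, 'w':1, 'x':3, 'y':4, 'z':1
C (first-col start): C('$')=0, C('v')=1, C('w')=5, C('x')=6, C('y')=9, C('z')=13
L[0]='y': occ=0, LF[0]=C('y')+0=9+0=9
L[1]='y': occ=1, LF[1]=C('y')+1=9+1=10
L[2]='w': occ=0, LF[2]=C('w')+0=5+0=5
L[3]='v': occ=0, LF[3]=C('v')+0=1+0=1
L[4]='x': occ=0, LF[4]=C('x')+0=6+0=6
L[5]='x': occ=1, LF[5]=C('x')+1=6+1=7
L[6]='v': occ=1, LF[6]=C('v')+1=1+1=2
L[7]='v': occ=2, LF[7]=C('v')+2=1+2=3
L[8]='y': occ=2, LF[8]=C('y')+2=9+2=11
L[9]='v': occ=3, LF[9]=C('v')+3=1+3=4
L[10]='z': occ=0, LF[10]=C('z')+0=13+0=13
L[11]='y': occ=3, LF[11]=C('y')+3=9+3=12
L[12]='$': occ=0, LF[12]=C('$')+0=0+0=0
L[13]='x': occ=2, LF[13]=C('x')+2=6+2=8

Answer: 9 10 5 1 6 7 2 3 11 4 13 12 0 8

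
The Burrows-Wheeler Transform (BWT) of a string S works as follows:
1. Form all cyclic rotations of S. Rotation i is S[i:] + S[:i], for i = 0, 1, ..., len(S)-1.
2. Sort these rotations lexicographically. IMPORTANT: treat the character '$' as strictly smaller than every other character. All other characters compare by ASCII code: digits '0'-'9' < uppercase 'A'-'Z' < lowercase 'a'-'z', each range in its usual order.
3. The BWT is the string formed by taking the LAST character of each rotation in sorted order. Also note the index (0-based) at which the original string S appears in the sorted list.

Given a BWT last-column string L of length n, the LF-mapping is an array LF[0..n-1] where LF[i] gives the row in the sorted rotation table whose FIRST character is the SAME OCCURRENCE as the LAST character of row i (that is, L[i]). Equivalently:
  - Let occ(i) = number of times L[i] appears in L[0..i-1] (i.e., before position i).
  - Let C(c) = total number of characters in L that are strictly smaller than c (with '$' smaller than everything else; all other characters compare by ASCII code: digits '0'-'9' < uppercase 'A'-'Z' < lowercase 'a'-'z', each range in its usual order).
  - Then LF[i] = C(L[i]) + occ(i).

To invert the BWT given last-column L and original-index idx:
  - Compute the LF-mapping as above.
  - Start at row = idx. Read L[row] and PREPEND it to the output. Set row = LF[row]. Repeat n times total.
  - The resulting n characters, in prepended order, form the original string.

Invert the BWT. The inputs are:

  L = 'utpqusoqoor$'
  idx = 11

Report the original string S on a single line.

LF mapping: 10 9 4 5 11 8 1 6 2 3 7 0
Walk LF starting at row 11, prepending L[row]:
  step 1: row=11, L[11]='$', prepend. Next row=LF[11]=0
  step 2: row=0, L[0]='u', prepend. Next row=LF[0]=10
  step 3: row=10, L[10]='r', prepend. Next row=LF[10]=7
  step 4: row=7, L[7]='q', prepend. Next row=LF[7]=6
  step 5: row=6, L[6]='o', prepend. Next row=LF[6]=1
  step 6: row=1, L[1]='t', prepend. Next row=LF[1]=9
  step 7: row=9, L[9]='o', prepend. Next row=LF[9]=3
  step 8: row=3, L[3]='q', prepend. Next row=LF[3]=5
  step 9: row=5, L[5]='s', prepend. Next row=LF[5]=8
  step 10: row=8, L[8]='o', prepend. Next row=LF[8]=2
  step 11: row=2, L[2]='p', prepend. Next row=LF[2]=4
  step 12: row=4, L[4]='u', prepend. Next row=LF[4]=11
Reversed output: uposqotoqru$

Answer: uposqotoqru$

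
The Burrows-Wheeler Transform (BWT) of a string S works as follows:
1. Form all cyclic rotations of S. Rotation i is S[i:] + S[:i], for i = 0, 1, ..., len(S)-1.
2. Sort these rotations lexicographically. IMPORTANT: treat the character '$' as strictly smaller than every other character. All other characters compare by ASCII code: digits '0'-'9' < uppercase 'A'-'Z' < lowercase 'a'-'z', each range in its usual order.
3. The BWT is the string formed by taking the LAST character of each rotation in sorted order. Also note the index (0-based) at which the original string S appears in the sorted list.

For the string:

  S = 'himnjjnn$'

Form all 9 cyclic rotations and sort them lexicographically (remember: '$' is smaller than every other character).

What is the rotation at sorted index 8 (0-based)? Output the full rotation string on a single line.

Answer: nn$himnjj

Derivation:
All 9 rotations (rotation i = S[i:]+S[:i]):
  rot[0] = himnjjnn$
  rot[1] = imnjjnn$h
  rot[2] = mnjjnn$hi
  rot[3] = njjnn$him
  rot[4] = jjnn$himn
  rot[5] = jnn$himnj
  rot[6] = nn$himnjj
  rot[7] = n$himnjjn
  rot[8] = $himnjjnn
Sorted (with $ < everything):
  sorted[0] = $himnjjnn
  sorted[1] = himnjjnn$
  sorted[2] = imnjjnn$h
  sorted[3] = jjnn$himn
  sorted[4] = jnn$himnj
  sorted[5] = mnjjnn$hi
  sorted[6] = n$himnjjn
  sorted[7] = njjnn$him
  sorted[8] = nn$himnjj
sorted[8] = nn$himnjj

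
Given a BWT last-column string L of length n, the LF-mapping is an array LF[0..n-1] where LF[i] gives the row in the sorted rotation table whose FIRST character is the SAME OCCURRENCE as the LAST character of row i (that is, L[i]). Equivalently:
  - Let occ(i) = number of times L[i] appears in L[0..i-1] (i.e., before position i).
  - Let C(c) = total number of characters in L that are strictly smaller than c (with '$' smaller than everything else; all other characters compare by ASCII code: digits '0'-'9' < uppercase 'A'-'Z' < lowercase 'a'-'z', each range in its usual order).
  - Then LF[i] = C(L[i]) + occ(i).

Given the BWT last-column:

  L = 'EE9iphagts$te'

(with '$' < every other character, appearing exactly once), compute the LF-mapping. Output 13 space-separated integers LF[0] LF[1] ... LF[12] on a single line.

Answer: 2 3 1 8 9 7 4 6 11 10 0 12 5

Derivation:
Char counts: '$':1, '9':1, 'E':2, 'a':1, 'e':1, 'g':1, 'h':1, 'i':1, 'p':1, 's':1, 't':2
C (first-col start): C('$')=0, C('9')=1, C('E')=2, C('a')=4, C('e')=5, C('g')=6, C('h')=7, C('i')=8, C('p')=9, C('s')=10, C('t')=11
L[0]='E': occ=0, LF[0]=C('E')+0=2+0=2
L[1]='E': occ=1, LF[1]=C('E')+1=2+1=3
L[2]='9': occ=0, LF[2]=C('9')+0=1+0=1
L[3]='i': occ=0, LF[3]=C('i')+0=8+0=8
L[4]='p': occ=0, LF[4]=C('p')+0=9+0=9
L[5]='h': occ=0, LF[5]=C('h')+0=7+0=7
L[6]='a': occ=0, LF[6]=C('a')+0=4+0=4
L[7]='g': occ=0, LF[7]=C('g')+0=6+0=6
L[8]='t': occ=0, LF[8]=C('t')+0=11+0=11
L[9]='s': occ=0, LF[9]=C('s')+0=10+0=10
L[10]='$': occ=0, LF[10]=C('$')+0=0+0=0
L[11]='t': occ=1, LF[11]=C('t')+1=11+1=12
L[12]='e': occ=0, LF[12]=C('e')+0=5+0=5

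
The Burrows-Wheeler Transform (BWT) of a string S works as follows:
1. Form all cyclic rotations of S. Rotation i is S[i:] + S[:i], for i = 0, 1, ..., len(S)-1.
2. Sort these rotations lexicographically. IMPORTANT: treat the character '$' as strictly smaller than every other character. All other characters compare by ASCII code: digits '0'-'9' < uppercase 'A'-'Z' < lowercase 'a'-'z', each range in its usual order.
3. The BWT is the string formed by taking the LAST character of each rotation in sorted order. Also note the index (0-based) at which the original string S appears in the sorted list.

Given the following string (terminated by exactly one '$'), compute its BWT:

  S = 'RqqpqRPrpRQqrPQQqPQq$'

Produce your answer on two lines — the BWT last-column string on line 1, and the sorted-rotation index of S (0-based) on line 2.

All 21 rotations (rotation i = S[i:]+S[:i]):
  rot[0] = RqqpqRPrpRQqrPQQqPQq$
  rot[1] = qqpqRPrpRQqrPQQqPQq$R
  rot[2] = qpqRPrpRQqrPQQqPQq$Rq
  rot[3] = pqRPrpRQqrPQQqPQq$Rqq
  rot[4] = qRPrpRQqrPQQqPQq$Rqqp
  rot[5] = RPrpRQqrPQQqPQq$Rqqpq
  rot[6] = PrpRQqrPQQqPQq$RqqpqR
  rot[7] = rpRQqrPQQqPQq$RqqpqRP
  rot[8] = pRQqrPQQqPQq$RqqpqRPr
  rot[9] = RQqrPQQqPQq$RqqpqRPrp
  rot[10] = QqrPQQqPQq$RqqpqRPrpR
  rot[11] = qrPQQqPQq$RqqpqRPrpRQ
  rot[12] = rPQQqPQq$RqqpqRPrpRQq
  rot[13] = PQQqPQq$RqqpqRPrpRQqr
  rot[14] = QQqPQq$RqqpqRPrpRQqrP
  rot[15] = QqPQq$RqqpqRPrpRQqrPQ
  rot[16] = qPQq$RqqpqRPrpRQqrPQQ
  rot[17] = PQq$RqqpqRPrpRQqrPQQq
  rot[18] = Qq$RqqpqRPrpRQqrPQQqP
  rot[19] = q$RqqpqRPrpRQqrPQQqPQ
  rot[20] = $RqqpqRPrpRQqrPQQqPQq
Sorted (with $ < everything):
  sorted[0] = $RqqpqRPrpRQqrPQQqPQq  (last char: 'q')
  sorted[1] = PQQqPQq$RqqpqRPrpRQqr  (last char: 'r')
  sorted[2] = PQq$RqqpqRPrpRQqrPQQq  (last char: 'q')
  sorted[3] = PrpRQqrPQQqPQq$RqqpqR  (last char: 'R')
  sorted[4] = QQqPQq$RqqpqRPrpRQqrP  (last char: 'P')
  sorted[5] = Qq$RqqpqRPrpRQqrPQQqP  (last char: 'P')
  sorted[6] = QqPQq$RqqpqRPrpRQqrPQ  (last char: 'Q')
  sorted[7] = QqrPQQqPQq$RqqpqRPrpR  (last char: 'R')
  sorted[8] = RPrpRQqrPQQqPQq$Rqqpq  (last char: 'q')
  sorted[9] = RQqrPQQqPQq$RqqpqRPrp  (last char: 'p')
  sorted[10] = RqqpqRPrpRQqrPQQqPQq$  (last char: '$')
  sorted[11] = pRQqrPQQqPQq$RqqpqRPr  (last char: 'r')
  sorted[12] = pqRPrpRQqrPQQqPQq$Rqq  (last char: 'q')
  sorted[13] = q$RqqpqRPrpRQqrPQQqPQ  (last char: 'Q')
  sorted[14] = qPQq$RqqpqRPrpRQqrPQQ  (last char: 'Q')
  sorted[15] = qRPrpRQqrPQQqPQq$Rqqp  (last char: 'p')
  sorted[16] = qpqRPrpRQqrPQQqPQq$Rq  (last char: 'q')
  sorted[17] = qqpqRPrpRQqrPQQqPQq$R  (last char: 'R')
  sorted[18] = qrPQQqPQq$RqqpqRPrpRQ  (last char: 'Q')
  sorted[19] = rPQQqPQq$RqqpqRPrpRQq  (last char: 'q')
  sorted[20] = rpRQqrPQQqPQq$RqqpqRP  (last char: 'P')
Last column: qrqRPPQRqp$rqQQpqRQqP
Original string S is at sorted index 10

Answer: qrqRPPQRqp$rqQQpqRQqP
10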